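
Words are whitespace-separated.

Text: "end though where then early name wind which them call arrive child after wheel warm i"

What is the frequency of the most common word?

Frequencies: end:1, though:1, where:1, then:1, early:1, name:1, wind:1, which:1, them:1, call:1, arrive:1, child:1, after:1, wheel:1, warm:1, i:1
Most common: 'end' with frequency 1.

1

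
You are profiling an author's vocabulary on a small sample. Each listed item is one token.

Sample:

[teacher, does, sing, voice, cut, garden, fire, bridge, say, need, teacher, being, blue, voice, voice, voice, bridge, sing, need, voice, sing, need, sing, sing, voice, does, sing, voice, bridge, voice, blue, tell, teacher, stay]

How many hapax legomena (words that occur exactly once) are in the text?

7

Frequencies: voice:8, sing:6, teacher:3, bridge:3, need:3, does:2, blue:2, cut:1, garden:1, fire:1, say:1, being:1, tell:1, stay:1
Hapax (freq=1): being, cut, fire, garden, say, stay, tell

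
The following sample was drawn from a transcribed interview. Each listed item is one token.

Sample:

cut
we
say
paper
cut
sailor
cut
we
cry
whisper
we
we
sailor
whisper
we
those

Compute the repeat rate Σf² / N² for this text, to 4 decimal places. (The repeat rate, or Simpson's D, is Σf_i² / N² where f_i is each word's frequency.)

Frequencies: we:5, cut:3, sailor:2, whisper:2, say:1, paper:1, cry:1, those:1
Σf² = 46; N² = 256
Repeat rate = 46 / 256 = 0.1797

0.1797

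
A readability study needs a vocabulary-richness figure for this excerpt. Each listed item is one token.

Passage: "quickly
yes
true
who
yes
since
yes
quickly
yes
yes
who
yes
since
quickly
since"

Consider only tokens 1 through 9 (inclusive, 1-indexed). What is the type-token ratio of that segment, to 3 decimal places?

Segment tokens 1–9: quickly, yes, true, who, yes, since, yes, quickly, yes
Segment N = 9, segment V = 5.
TTR = 5 / 9 = 0.556

0.556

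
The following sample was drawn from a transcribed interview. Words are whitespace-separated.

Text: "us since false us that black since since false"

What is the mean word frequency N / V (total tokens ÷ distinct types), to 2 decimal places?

N = 9 tokens, V = 5 types.
Mean frequency = N / V = 9 / 5 = 1.80

1.80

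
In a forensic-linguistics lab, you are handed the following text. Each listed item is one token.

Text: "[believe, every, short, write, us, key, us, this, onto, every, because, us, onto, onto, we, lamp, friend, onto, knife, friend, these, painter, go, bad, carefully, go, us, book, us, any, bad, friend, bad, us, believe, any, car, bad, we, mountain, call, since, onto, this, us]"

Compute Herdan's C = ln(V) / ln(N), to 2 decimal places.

0.83

N = 45, V = 24.
ln(V) = 3.178054, ln(N) = 3.806662
C = 3.178054 / 3.806662 = 0.83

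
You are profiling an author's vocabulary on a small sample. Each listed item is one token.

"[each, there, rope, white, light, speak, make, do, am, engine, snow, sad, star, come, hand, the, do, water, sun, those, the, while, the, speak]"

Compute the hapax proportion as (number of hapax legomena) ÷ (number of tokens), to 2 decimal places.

0.71

Frequencies: the:3, speak:2, do:2, each:1, there:1, rope:1, white:1, light:1, make:1, am:1, engine:1, snow:1, sad:1, star:1, come:1, hand:1, water:1, sun:1, those:1, while:1
Hapax count = 17; token count = 24.
Ratio = 17 / 24 = 0.71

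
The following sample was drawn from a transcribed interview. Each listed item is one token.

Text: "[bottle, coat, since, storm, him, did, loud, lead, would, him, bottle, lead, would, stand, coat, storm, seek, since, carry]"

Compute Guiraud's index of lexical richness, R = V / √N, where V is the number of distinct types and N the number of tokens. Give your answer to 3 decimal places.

2.753

N = 19, V = 12.
√N = 4.358899
R = 12 / 4.358899 = 2.753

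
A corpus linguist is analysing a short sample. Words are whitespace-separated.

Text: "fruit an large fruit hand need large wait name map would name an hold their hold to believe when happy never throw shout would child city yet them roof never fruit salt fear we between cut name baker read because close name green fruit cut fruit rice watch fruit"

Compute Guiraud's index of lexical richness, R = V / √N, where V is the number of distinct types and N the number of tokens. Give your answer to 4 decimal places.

N = 49, V = 35.
√N = 7.000000
R = 35 / 7.000000 = 5.0000

5.0000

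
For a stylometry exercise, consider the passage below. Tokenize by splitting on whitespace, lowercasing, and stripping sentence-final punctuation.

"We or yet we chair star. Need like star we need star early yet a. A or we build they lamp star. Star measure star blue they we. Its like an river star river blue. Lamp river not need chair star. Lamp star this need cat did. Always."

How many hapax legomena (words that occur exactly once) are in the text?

10

Frequencies: star:9, we:5, need:4, lamp:3, river:3, or:2, yet:2, chair:2, like:2, a:2, they:2, blue:2, early:1, build:1, measure:1, its:1, an:1, not:1, this:1, cat:1, … (2 more, each freq 1)
Hapax (freq=1): always, an, build, cat, did, early, its, measure, not, this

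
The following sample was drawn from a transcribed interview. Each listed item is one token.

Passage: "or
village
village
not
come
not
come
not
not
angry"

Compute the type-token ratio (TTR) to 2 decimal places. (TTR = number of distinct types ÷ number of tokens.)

N = 10 tokens, V = 5 types.
TTR = V / N = 5 / 10 = 0.50

0.50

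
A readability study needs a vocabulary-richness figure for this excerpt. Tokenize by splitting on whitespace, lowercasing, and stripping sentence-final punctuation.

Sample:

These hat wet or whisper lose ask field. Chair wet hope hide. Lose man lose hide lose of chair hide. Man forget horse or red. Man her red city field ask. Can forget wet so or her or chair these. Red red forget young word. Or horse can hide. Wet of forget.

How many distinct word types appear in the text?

Distinct types: {ask, can, chair, city, field, forget, hat, her, hide, hope, horse, lose, man, of, or, red, so, these, wet, whisper, word, young}
V = 22

22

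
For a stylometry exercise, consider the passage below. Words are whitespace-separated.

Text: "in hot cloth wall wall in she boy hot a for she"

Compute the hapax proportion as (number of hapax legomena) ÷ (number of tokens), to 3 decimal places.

Frequencies: in:2, hot:2, wall:2, she:2, cloth:1, boy:1, a:1, for:1
Hapax count = 4; token count = 12.
Ratio = 4 / 12 = 0.333

0.333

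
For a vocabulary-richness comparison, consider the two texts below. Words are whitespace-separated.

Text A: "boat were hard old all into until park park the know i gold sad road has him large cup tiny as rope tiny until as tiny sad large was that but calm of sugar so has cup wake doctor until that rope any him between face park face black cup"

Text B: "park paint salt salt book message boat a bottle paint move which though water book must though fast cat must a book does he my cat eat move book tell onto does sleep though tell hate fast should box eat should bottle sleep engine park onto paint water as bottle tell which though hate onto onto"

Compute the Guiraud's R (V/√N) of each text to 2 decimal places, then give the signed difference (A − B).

A: V=34, N=50, R=4.81
B: V=27, N=56, R=3.61
Difference = 4.81 − 3.61 = 1.20

1.20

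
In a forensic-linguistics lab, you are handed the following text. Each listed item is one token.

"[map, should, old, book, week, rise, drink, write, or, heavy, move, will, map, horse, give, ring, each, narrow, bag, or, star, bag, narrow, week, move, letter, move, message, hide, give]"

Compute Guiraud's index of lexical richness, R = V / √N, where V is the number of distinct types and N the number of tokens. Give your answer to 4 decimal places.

N = 30, V = 22.
√N = 5.477226
R = 22 / 5.477226 = 4.0166

4.0166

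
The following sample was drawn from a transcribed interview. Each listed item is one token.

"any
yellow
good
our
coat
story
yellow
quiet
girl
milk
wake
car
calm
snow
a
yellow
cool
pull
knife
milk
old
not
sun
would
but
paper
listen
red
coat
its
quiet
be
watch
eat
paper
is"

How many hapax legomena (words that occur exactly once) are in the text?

25

Frequencies: yellow:3, coat:2, quiet:2, milk:2, paper:2, any:1, good:1, our:1, story:1, girl:1, wake:1, car:1, calm:1, snow:1, a:1, cool:1, pull:1, knife:1, old:1, not:1, … (10 more, each freq 1)
Hapax (freq=1): a, any, be, but, calm, car, cool, eat, girl, good, is, its, knife, listen, not, old, our, pull, red, snow, story, sun, wake, watch, would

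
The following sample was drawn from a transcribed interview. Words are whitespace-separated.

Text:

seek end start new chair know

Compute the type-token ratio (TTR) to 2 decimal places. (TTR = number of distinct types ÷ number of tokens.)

N = 6 tokens, V = 6 types.
TTR = V / N = 6 / 6 = 1.00

1.00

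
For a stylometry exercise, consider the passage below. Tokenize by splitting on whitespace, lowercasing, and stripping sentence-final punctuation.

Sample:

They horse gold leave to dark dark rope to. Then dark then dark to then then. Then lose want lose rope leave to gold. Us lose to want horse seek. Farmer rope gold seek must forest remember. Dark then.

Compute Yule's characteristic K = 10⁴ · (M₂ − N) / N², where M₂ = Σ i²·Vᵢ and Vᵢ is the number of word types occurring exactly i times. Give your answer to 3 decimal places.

Frequencies: then:6, to:5, dark:5, gold:3, rope:3, lose:3, horse:2, leave:2, want:2, seek:2, they:1, us:1, farmer:1, must:1, forest:1, remember:1
N = 39. Frequency spectrum: V_1=6, V_2=4, V_3=3, V_5=2, V_6=1
M₂ = 1²·6 + 2²·4 + 3²·3 + 5²·2 + 6²·1 = 135
K = 10000 × (135 − 39) / 39² = 631.164

631.164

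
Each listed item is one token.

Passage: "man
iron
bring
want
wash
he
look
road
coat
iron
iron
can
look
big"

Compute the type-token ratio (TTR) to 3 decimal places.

0.786

N = 14 tokens, V = 11 types.
TTR = V / N = 11 / 14 = 0.786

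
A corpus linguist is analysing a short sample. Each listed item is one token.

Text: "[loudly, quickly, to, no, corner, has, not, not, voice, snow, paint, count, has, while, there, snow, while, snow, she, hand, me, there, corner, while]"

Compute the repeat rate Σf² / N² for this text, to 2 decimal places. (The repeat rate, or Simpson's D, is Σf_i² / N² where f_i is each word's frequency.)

0.08

Frequencies: snow:3, while:3, corner:2, has:2, not:2, there:2, loudly:1, quickly:1, to:1, no:1, voice:1, paint:1, count:1, she:1, hand:1, me:1
Σf² = 44; N² = 576
Repeat rate = 44 / 576 = 0.08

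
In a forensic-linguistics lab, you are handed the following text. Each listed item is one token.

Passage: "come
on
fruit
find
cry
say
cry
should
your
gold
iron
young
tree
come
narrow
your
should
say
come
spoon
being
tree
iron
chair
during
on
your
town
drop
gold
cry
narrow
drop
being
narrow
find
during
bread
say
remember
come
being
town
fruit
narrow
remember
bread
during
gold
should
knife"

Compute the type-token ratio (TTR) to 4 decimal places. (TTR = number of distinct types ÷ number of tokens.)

0.4314

N = 51 tokens, V = 22 types.
TTR = V / N = 22 / 51 = 0.4314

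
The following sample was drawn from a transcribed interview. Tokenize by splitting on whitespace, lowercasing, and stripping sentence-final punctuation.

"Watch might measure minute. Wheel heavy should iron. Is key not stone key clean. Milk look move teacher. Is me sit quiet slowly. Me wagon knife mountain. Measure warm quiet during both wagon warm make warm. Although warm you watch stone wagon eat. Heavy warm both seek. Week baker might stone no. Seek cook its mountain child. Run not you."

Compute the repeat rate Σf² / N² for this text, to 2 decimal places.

Frequencies: warm:5, stone:3, wagon:3, watch:2, might:2, measure:2, heavy:2, is:2, key:2, not:2, me:2, quiet:2, mountain:2, both:2, you:2, seek:2, minute:1, wheel:1, should:1, iron:1, … (19 more, each freq 1)
Σf² = 118; N² = 3600
Repeat rate = 118 / 3600 = 0.03

0.03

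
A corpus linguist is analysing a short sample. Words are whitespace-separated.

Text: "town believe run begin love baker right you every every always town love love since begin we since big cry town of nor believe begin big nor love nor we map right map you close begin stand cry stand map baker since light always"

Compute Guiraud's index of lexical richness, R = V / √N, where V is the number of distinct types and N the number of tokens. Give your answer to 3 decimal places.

N = 44, V = 20.
√N = 6.633250
R = 20 / 6.633250 = 3.015

3.015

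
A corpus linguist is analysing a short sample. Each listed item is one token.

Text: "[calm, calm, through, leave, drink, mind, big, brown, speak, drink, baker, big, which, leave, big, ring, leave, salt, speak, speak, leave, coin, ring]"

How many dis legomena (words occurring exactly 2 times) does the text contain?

3

Frequencies: leave:4, big:3, speak:3, calm:2, drink:2, ring:2, through:1, mind:1, brown:1, baker:1, which:1, salt:1, coin:1
Words with frequency 2: calm, drink, ring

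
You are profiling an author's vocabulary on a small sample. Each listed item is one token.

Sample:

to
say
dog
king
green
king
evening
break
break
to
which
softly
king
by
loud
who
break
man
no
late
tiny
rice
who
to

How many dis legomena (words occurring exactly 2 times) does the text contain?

1

Frequencies: to:3, king:3, break:3, who:2, say:1, dog:1, green:1, evening:1, which:1, softly:1, by:1, loud:1, man:1, no:1, late:1, tiny:1, rice:1
Words with frequency 2: who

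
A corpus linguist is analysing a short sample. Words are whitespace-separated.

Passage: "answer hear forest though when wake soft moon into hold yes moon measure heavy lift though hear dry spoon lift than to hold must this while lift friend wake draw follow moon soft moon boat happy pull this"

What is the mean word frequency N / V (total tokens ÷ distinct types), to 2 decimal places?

1.41

N = 38 tokens, V = 27 types.
Mean frequency = N / V = 38 / 27 = 1.41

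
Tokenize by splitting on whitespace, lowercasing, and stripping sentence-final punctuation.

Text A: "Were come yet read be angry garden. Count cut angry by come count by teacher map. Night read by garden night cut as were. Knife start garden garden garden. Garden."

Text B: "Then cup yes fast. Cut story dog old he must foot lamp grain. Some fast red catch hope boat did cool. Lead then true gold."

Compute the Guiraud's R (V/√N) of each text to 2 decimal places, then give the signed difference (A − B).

A: V=16, N=30, R=2.92
B: V=23, N=25, R=4.60
Difference = 2.92 − 4.60 = -1.68

-1.68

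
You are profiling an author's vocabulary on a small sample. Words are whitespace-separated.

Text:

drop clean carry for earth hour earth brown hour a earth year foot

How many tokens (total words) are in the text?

Tokens: drop, clean, carry, for, earth, hour, earth, brown, hour, a, earth, year, foot
N = 13

13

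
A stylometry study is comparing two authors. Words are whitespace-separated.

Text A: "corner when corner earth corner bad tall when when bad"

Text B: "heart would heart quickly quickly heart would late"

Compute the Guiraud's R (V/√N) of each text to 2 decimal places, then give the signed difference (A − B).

0.17

A: V=5, N=10, R=1.58
B: V=4, N=8, R=1.41
Difference = 1.58 − 1.41 = 0.17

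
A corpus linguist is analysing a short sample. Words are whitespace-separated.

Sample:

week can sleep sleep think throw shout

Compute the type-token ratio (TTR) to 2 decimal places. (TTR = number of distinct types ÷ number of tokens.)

N = 7 tokens, V = 6 types.
TTR = V / N = 6 / 7 = 0.86

0.86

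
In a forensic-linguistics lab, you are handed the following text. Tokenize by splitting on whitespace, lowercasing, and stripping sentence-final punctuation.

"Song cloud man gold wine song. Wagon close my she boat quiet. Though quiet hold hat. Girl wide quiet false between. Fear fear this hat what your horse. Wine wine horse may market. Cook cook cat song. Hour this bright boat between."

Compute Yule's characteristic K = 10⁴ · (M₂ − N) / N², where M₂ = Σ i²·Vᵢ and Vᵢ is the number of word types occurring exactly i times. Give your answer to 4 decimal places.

181.4059

Frequencies: song:3, wine:3, quiet:3, boat:2, hat:2, between:2, fear:2, this:2, horse:2, cook:2, cloud:1, man:1, gold:1, wagon:1, close:1, my:1, she:1, though:1, hold:1, girl:1, … (9 more, each freq 1)
N = 42. Frequency spectrum: V_1=19, V_2=7, V_3=3
M₂ = 1²·19 + 2²·7 + 3²·3 = 74
K = 10000 × (74 − 42) / 42² = 181.4059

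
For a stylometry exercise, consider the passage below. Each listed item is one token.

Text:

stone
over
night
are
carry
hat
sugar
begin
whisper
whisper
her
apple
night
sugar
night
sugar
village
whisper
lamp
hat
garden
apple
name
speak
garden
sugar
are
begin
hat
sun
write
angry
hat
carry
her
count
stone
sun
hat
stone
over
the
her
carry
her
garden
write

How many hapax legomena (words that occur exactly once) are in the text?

7

Frequencies: hat:5, sugar:4, her:4, stone:3, night:3, carry:3, whisper:3, garden:3, over:2, are:2, begin:2, apple:2, sun:2, write:2, village:1, lamp:1, name:1, speak:1, angry:1, count:1, … (1 more, each freq 1)
Hapax (freq=1): angry, count, lamp, name, speak, the, village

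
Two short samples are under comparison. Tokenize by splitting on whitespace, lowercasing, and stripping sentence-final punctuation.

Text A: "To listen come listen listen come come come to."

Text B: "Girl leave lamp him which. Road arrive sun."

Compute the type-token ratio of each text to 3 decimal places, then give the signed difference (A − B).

TTR(A) = 3/9 = 0.333
TTR(B) = 8/8 = 1.000
Difference = 0.333 − 1.000 = -0.667

-0.667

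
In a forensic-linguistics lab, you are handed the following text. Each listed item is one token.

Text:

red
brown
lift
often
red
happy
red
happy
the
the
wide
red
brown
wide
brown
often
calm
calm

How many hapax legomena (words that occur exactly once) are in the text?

1

Frequencies: red:4, brown:3, often:2, happy:2, the:2, wide:2, calm:2, lift:1
Hapax (freq=1): lift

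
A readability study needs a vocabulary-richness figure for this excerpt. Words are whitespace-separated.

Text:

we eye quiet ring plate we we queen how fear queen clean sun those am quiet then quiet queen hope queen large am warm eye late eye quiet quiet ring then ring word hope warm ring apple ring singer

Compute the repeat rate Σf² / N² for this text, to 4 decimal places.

0.0730

Frequencies: quiet:5, ring:5, queen:4, we:3, eye:3, am:2, then:2, hope:2, warm:2, plate:1, how:1, fear:1, clean:1, sun:1, those:1, large:1, late:1, word:1, apple:1, singer:1
Σf² = 111; N² = 1521
Repeat rate = 111 / 1521 = 0.0730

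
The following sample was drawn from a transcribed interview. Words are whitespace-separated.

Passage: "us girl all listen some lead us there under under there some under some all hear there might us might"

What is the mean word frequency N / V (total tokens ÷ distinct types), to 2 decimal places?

N = 20 tokens, V = 10 types.
Mean frequency = N / V = 20 / 10 = 2.00

2.00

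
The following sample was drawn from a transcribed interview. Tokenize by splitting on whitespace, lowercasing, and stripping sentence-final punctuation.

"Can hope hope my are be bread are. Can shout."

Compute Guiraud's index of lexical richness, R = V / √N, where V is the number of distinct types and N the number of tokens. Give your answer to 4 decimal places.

N = 10, V = 7.
√N = 3.162278
R = 7 / 3.162278 = 2.2136

2.2136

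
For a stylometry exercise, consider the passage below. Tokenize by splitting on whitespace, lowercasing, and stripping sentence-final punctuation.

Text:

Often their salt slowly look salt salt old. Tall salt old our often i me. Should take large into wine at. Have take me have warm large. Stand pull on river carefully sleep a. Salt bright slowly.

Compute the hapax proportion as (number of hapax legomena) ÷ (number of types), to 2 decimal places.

0.69

Frequencies: salt:5, often:2, slowly:2, old:2, me:2, take:2, large:2, have:2, their:1, look:1, tall:1, our:1, i:1, should:1, into:1, wine:1, at:1, warm:1, stand:1, pull:1, … (6 more, each freq 1)
Hapax count = 18; type count = 26.
Ratio = 18 / 26 = 0.69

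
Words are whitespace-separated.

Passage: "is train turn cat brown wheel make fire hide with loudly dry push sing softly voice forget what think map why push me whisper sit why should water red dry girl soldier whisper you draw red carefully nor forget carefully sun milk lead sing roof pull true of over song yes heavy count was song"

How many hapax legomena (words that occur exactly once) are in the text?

37

Frequencies: dry:2, push:2, sing:2, forget:2, why:2, whisper:2, red:2, carefully:2, song:2, is:1, train:1, turn:1, cat:1, brown:1, wheel:1, make:1, fire:1, hide:1, with:1, loudly:1, … (26 more, each freq 1)
Hapax (freq=1): brown, cat, count, draw, fire, girl, heavy, hide, is, lead, loudly, make, map, me, milk, nor, of, over, pull, roof, should, sit, softly, soldier, sun, think, train, true, turn, voice, was, water, what, wheel, with, yes, you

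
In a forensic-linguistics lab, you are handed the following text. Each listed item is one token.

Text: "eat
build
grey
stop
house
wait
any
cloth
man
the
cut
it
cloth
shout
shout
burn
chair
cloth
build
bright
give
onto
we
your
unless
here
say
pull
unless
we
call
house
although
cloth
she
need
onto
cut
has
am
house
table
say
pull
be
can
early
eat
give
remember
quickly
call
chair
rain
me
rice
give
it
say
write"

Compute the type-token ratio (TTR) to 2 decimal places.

0.67

N = 60 tokens, V = 40 types.
TTR = V / N = 40 / 60 = 0.67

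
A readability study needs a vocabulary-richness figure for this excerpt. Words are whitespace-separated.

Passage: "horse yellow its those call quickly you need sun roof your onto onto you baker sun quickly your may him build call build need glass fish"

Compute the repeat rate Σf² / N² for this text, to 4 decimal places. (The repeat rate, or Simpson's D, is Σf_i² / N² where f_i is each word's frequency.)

Frequencies: call:2, quickly:2, you:2, need:2, sun:2, your:2, onto:2, build:2, horse:1, yellow:1, its:1, those:1, roof:1, baker:1, may:1, him:1, glass:1, fish:1
Σf² = 42; N² = 676
Repeat rate = 42 / 676 = 0.0621

0.0621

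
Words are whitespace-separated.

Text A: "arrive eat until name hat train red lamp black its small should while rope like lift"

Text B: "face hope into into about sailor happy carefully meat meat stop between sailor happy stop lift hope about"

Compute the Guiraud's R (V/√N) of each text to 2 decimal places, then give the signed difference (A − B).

A: V=16, N=16, R=4.00
B: V=11, N=18, R=2.59
Difference = 4.00 − 2.59 = 1.41

1.41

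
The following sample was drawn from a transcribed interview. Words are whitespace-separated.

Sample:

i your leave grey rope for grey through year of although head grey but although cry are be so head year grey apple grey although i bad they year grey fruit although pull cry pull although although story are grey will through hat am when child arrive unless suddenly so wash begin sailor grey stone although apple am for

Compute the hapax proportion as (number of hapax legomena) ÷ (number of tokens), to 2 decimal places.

0.36

Frequencies: grey:8, although:7, year:3, i:2, for:2, through:2, head:2, cry:2, are:2, so:2, apple:2, pull:2, am:2, your:1, leave:1, rope:1, of:1, but:1, be:1, bad:1, … (14 more, each freq 1)
Hapax count = 21; token count = 59.
Ratio = 21 / 59 = 0.36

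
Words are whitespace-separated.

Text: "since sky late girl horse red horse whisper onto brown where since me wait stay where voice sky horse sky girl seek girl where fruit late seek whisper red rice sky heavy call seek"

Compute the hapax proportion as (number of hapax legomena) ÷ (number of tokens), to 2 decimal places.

Frequencies: sky:4, girl:3, horse:3, where:3, seek:3, since:2, late:2, red:2, whisper:2, onto:1, brown:1, me:1, wait:1, stay:1, voice:1, fruit:1, rice:1, heavy:1, call:1
Hapax count = 10; token count = 34.
Ratio = 10 / 34 = 0.29

0.29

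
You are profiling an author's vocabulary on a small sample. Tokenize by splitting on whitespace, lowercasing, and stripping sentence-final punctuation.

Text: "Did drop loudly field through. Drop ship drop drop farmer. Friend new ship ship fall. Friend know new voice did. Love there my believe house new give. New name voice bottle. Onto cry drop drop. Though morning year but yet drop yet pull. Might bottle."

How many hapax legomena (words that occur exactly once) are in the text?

Frequencies: drop:7, new:4, ship:3, did:2, friend:2, voice:2, bottle:2, yet:2, loudly:1, field:1, through:1, farmer:1, fall:1, know:1, love:1, there:1, my:1, believe:1, house:1, give:1, … (9 more, each freq 1)
Hapax (freq=1): believe, but, cry, fall, farmer, field, give, house, know, loudly, love, might, morning, my, name, onto, pull, there, though, through, year

21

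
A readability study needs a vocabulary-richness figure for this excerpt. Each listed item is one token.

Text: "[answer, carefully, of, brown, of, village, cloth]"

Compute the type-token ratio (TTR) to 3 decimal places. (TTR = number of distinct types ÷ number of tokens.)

0.857

N = 7 tokens, V = 6 types.
TTR = V / N = 6 / 7 = 0.857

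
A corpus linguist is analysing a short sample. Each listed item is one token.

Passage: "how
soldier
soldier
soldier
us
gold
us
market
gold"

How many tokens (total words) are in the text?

Tokens: how, soldier, soldier, soldier, us, gold, us, market, gold
N = 9

9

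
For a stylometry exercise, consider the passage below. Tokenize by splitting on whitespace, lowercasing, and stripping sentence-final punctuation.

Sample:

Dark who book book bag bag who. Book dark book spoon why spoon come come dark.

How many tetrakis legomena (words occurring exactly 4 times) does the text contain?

1

Frequencies: book:4, dark:3, who:2, bag:2, spoon:2, come:2, why:1
Words with frequency 4: book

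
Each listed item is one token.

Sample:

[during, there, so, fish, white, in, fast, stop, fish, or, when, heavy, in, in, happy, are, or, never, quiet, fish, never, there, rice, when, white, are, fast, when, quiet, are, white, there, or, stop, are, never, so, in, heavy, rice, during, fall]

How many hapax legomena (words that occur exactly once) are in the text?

Frequencies: in:4, are:4, there:3, fish:3, white:3, or:3, when:3, never:3, during:2, so:2, fast:2, stop:2, heavy:2, quiet:2, rice:2, happy:1, fall:1
Hapax (freq=1): fall, happy

2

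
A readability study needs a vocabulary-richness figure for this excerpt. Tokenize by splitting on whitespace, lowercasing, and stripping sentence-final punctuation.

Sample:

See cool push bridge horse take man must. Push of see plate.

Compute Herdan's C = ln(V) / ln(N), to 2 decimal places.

0.93

N = 12, V = 10.
ln(V) = 2.302585, ln(N) = 2.484907
C = 2.302585 / 2.484907 = 0.93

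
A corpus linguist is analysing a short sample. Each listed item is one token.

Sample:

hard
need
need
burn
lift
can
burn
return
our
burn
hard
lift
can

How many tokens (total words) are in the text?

Tokens: hard, need, need, burn, lift, can, burn, return, our, burn, hard, lift, can
N = 13

13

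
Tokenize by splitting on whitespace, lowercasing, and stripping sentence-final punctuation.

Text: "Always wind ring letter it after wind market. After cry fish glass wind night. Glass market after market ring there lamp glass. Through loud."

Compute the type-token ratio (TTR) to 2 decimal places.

0.63

N = 24 tokens, V = 15 types.
TTR = V / N = 15 / 24 = 0.63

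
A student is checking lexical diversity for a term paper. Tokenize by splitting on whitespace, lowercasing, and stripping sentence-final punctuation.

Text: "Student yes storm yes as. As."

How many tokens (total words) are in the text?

Tokens: student, yes, storm, yes, as, as
N = 6

6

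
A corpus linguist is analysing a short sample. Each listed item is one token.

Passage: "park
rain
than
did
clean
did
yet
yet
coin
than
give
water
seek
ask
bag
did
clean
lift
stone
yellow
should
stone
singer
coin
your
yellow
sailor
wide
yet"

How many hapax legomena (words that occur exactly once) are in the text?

Frequencies: did:3, yet:3, than:2, clean:2, coin:2, stone:2, yellow:2, park:1, rain:1, give:1, water:1, seek:1, ask:1, bag:1, lift:1, should:1, singer:1, your:1, sailor:1, wide:1
Hapax (freq=1): ask, bag, give, lift, park, rain, sailor, seek, should, singer, water, wide, your

13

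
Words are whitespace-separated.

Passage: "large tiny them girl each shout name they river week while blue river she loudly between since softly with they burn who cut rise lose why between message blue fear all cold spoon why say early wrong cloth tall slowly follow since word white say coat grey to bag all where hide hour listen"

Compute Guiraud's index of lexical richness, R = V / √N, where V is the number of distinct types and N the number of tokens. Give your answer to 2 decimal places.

N = 54, V = 46.
√N = 7.348469
R = 46 / 7.348469 = 6.26

6.26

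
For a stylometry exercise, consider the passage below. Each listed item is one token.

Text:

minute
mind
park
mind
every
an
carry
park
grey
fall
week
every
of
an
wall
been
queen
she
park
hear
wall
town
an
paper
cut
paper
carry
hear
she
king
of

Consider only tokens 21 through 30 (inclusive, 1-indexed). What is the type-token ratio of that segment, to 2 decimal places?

Segment tokens 21–30: wall, town, an, paper, cut, paper, carry, hear, she, king
Segment N = 10, segment V = 9.
TTR = 9 / 10 = 0.90

0.90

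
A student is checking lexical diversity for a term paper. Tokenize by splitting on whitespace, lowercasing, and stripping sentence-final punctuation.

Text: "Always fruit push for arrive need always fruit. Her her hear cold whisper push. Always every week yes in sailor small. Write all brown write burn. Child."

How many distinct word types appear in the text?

Distinct types: {all, always, arrive, brown, burn, child, cold, every, for, fruit, hear, her, in, need, push, sailor, small, week, whisper, write, yes}
V = 21

21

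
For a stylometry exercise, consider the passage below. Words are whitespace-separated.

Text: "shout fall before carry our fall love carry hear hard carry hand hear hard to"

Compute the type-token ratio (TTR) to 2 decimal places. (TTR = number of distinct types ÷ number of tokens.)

N = 15 tokens, V = 10 types.
TTR = V / N = 10 / 15 = 0.67

0.67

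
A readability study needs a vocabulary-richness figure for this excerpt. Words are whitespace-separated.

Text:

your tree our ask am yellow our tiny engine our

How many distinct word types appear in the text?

Distinct types: {am, ask, engine, our, tiny, tree, yellow, your}
V = 8

8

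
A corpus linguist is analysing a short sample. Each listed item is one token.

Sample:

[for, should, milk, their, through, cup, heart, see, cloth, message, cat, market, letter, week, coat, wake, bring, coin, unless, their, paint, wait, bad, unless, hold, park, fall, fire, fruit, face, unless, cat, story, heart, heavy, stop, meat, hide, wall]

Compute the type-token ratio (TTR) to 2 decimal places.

N = 39 tokens, V = 34 types.
TTR = V / N = 34 / 39 = 0.87

0.87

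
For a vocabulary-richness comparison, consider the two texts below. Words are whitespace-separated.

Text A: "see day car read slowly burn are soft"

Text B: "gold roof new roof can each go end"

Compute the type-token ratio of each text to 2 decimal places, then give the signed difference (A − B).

0.12

TTR(A) = 8/8 = 1.00
TTR(B) = 7/8 = 0.88
Difference = 1.00 − 0.88 = 0.12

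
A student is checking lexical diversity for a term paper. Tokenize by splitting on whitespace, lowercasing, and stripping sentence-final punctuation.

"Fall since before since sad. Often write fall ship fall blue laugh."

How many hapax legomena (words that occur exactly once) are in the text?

Frequencies: fall:3, since:2, before:1, sad:1, often:1, write:1, ship:1, blue:1, laugh:1
Hapax (freq=1): before, blue, laugh, often, sad, ship, write

7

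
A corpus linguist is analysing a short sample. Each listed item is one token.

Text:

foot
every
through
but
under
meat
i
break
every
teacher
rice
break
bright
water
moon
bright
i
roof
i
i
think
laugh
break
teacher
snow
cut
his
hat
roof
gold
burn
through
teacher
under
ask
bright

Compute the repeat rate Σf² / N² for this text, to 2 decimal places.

0.06

Frequencies: i:4, break:3, teacher:3, bright:3, every:2, through:2, under:2, roof:2, foot:1, but:1, meat:1, rice:1, water:1, moon:1, think:1, laugh:1, snow:1, cut:1, his:1, hat:1, … (3 more, each freq 1)
Σf² = 74; N² = 1296
Repeat rate = 74 / 1296 = 0.06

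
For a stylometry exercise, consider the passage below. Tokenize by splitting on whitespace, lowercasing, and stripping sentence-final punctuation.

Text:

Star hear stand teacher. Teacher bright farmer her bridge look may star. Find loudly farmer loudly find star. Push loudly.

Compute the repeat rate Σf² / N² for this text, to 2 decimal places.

0.10

Frequencies: star:3, loudly:3, teacher:2, farmer:2, find:2, hear:1, stand:1, bright:1, her:1, bridge:1, look:1, may:1, push:1
Σf² = 38; N² = 400
Repeat rate = 38 / 400 = 0.10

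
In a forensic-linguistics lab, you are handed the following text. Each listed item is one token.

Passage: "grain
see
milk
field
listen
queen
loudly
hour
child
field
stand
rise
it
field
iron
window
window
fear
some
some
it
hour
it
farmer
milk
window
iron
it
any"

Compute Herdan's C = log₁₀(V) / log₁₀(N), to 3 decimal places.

0.858

N = 29, V = 18.
log₁₀(V) = 1.255273, log₁₀(N) = 1.462398
C = 1.255273 / 1.462398 = 0.858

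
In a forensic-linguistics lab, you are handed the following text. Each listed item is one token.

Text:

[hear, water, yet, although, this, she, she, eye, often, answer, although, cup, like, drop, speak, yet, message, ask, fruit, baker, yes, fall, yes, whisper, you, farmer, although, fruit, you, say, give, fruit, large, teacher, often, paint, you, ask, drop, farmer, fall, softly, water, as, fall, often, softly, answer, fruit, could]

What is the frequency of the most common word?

4

Frequencies: fruit:4, although:3, often:3, fall:3, you:3, water:2, yet:2, she:2, answer:2, drop:2, ask:2, yes:2, farmer:2, softly:2, hear:1, this:1, eye:1, cup:1, like:1, speak:1, … (10 more, each freq 1)
Most common: 'fruit' with frequency 4.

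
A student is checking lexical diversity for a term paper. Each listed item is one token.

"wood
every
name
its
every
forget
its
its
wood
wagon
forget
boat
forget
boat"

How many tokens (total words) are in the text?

14

Tokens: wood, every, name, its, every, forget, its, its, wood, wagon, forget, boat, forget, boat
N = 14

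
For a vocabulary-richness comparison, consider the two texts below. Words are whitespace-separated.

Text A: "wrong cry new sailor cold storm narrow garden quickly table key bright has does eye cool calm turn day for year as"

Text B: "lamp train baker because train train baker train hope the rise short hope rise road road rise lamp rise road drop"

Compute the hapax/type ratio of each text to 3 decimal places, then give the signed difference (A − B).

0.600

A: hapax=22, V=22, ratio=1.000
B: hapax=4, V=10, ratio=0.400
Difference = 1.000 − 0.400 = 0.600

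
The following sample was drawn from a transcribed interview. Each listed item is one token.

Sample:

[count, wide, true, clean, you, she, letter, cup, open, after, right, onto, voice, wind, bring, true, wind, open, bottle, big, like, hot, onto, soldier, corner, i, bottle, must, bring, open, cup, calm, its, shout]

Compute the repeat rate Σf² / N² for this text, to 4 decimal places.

0.0450

Frequencies: open:3, true:2, cup:2, onto:2, wind:2, bring:2, bottle:2, count:1, wide:1, clean:1, you:1, she:1, letter:1, after:1, right:1, voice:1, big:1, like:1, hot:1, soldier:1, … (6 more, each freq 1)
Σf² = 52; N² = 1156
Repeat rate = 52 / 1156 = 0.0450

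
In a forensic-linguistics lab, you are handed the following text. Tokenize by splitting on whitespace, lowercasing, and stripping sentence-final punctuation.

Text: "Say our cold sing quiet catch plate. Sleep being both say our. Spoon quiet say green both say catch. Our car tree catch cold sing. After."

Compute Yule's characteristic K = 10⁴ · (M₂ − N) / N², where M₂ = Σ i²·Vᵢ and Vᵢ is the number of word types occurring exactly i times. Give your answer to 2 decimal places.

473.37

Frequencies: say:4, our:3, catch:3, cold:2, sing:2, quiet:2, both:2, plate:1, sleep:1, being:1, spoon:1, green:1, car:1, tree:1, after:1
N = 26. Frequency spectrum: V_1=8, V_2=4, V_3=2, V_4=1
M₂ = 1²·8 + 2²·4 + 3²·2 + 4²·1 = 58
K = 10000 × (58 − 26) / 26² = 473.37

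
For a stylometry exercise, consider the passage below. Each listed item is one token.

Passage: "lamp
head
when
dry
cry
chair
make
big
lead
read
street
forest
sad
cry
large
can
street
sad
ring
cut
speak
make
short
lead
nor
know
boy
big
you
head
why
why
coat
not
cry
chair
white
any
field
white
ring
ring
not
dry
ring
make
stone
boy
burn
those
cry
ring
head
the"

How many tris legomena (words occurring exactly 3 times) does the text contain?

2

Frequencies: ring:5, cry:4, head:3, make:3, dry:2, chair:2, big:2, lead:2, street:2, sad:2, boy:2, why:2, not:2, white:2, lamp:1, when:1, read:1, forest:1, large:1, can:1, … (13 more, each freq 1)
Words with frequency 3: head, make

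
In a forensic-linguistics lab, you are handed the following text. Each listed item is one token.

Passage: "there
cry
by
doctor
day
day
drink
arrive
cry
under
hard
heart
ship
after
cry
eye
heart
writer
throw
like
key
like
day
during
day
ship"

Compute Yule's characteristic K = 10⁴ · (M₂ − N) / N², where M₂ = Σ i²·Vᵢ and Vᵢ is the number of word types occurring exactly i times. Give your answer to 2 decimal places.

Frequencies: day:4, cry:3, heart:2, ship:2, like:2, there:1, by:1, doctor:1, drink:1, arrive:1, under:1, hard:1, after:1, eye:1, writer:1, throw:1, key:1, during:1
N = 26. Frequency spectrum: V_1=13, V_2=3, V_3=1, V_4=1
M₂ = 1²·13 + 2²·3 + 3²·1 + 4²·1 = 50
K = 10000 × (50 − 26) / 26² = 355.03

355.03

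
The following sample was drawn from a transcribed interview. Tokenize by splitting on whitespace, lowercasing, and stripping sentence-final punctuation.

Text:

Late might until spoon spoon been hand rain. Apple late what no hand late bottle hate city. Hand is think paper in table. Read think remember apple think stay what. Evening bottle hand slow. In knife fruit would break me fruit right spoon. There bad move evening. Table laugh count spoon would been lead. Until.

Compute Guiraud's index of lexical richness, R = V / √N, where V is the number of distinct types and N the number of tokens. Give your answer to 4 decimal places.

4.7194

N = 55, V = 35.
√N = 7.416198
R = 35 / 7.416198 = 4.7194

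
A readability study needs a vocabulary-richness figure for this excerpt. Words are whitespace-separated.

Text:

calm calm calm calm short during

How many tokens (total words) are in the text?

Tokens: calm, calm, calm, calm, short, during
N = 6

6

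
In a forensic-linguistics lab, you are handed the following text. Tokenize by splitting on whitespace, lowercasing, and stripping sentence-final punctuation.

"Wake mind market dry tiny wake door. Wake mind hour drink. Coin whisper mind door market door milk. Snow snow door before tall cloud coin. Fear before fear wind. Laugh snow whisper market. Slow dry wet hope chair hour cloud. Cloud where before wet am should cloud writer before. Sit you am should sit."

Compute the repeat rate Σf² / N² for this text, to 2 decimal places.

0.05

Frequencies: door:4, before:4, cloud:4, wake:3, mind:3, market:3, snow:3, dry:2, hour:2, coin:2, whisper:2, fear:2, wet:2, am:2, should:2, sit:2, tiny:1, drink:1, milk:1, tall:1, … (8 more, each freq 1)
Σf² = 132; N² = 2916
Repeat rate = 132 / 2916 = 0.05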